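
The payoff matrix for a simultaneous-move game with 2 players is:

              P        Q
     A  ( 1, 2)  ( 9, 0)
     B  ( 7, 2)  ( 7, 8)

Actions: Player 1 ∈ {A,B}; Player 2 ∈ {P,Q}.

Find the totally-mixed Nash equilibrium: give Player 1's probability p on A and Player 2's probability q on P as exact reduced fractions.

P1 indiff ⇒ q·1+(1-q)·9 = q·7+(1-q)·7 ⇒ q(-6) = (1-q)(-2) ⇒ q = 1/4
P2 indiff ⇒ p·2+(1-p)·2 = p·0+(1-p)·8 ⇒ p(2) = (1-p)(6) ⇒ p = 3/4

P1 mixes 3/4 on A; P2 mixes 1/4 on P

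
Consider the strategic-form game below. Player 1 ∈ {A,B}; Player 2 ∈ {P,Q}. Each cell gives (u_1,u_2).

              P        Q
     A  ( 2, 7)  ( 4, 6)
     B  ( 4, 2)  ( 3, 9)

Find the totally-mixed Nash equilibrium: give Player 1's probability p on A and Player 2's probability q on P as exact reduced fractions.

p=7/8, q=1/3

P1 indiff ⇒ q·2+(1-q)·4 = q·4+(1-q)·3 ⇒ q(-2) = (1-q)(-1) ⇒ q = 1/3
P2 indiff ⇒ p·7+(1-p)·2 = p·6+(1-p)·9 ⇒ p(1) = (1-p)(7) ⇒ p = 7/8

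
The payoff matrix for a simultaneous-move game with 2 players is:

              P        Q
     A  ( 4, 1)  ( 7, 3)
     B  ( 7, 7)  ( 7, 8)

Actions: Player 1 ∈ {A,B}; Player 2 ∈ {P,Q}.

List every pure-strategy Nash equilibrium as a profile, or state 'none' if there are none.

(A,P): not NE [P1→B gives 7>4; P2→Q gives 3>1]
(A,Q): NE
(B,P): not NE [P2→Q gives 8>7]
(B,Q): NE

Nash profiles: (A,Q), (B,Q)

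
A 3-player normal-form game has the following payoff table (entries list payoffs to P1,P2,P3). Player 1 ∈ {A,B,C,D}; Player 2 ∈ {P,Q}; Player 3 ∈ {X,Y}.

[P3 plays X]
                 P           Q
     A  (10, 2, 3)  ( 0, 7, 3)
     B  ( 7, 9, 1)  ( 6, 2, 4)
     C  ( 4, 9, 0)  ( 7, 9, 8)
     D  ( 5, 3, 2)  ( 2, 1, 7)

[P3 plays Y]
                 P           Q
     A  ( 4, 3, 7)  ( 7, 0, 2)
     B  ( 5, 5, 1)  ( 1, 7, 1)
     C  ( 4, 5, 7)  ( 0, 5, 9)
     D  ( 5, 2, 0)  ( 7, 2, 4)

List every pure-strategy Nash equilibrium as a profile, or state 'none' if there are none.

PSNE: ∅

(A,P,X): not NE [P2→Q gives 7>2; P3→Y gives 7>3]
(A,P,Y): not NE [P1→D gives 5>4]
(A,Q,X): not NE [P1→C gives 7>0]
(A,Q,Y): not NE [P2→P gives 3>0; P3→X gives 3>2]
(B,P,X): not NE [P1→A gives 10>7]
(B,P,Y): not NE [P2→Q gives 7>5]
(B,Q,X): not NE [P1→C gives 7>6; P2→P gives 9>2]
(B,Q,Y): not NE [P1→D gives 7>1; P3→X gives 4>1]
(C,P,X): not NE [P1→A gives 10>4; P3→Y gives 7>0]
(C,P,Y): not NE [P1→D gives 5>4]
(C,Q,X): not NE [P3→Y gives 9>8]
(C,Q,Y): not NE [P1→D gives 7>0]
(D,P,X): not NE [P1→A gives 10>5]
(D,P,Y): not NE [P3→X gives 2>0]
(D,Q,X): not NE [P1→C gives 7>2; P2→P gives 3>1]
(D,Q,Y): not NE [P3→X gives 7>4]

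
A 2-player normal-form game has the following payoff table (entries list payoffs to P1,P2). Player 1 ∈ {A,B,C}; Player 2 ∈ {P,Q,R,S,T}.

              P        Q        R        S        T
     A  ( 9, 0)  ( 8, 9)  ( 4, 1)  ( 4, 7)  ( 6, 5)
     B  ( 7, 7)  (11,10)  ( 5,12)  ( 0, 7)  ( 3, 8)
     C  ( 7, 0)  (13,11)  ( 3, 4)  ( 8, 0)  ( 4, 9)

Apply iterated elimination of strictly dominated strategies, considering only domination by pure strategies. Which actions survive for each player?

P2 drop P (Q beats it: A:9>0 B:10>7 C:11>0)
P2 drop S (Q beats it: A:9>7 B:10>7 C:11>0)
P2 drop T (Q beats it: A:9>5 B:10>8 C:11>9)
P1 drop A (B beats it: Q:11>8 R:5>4)
P1→{B,C} P2→{Q,R}

IESDS → P1:{B,C} P2:{Q,R}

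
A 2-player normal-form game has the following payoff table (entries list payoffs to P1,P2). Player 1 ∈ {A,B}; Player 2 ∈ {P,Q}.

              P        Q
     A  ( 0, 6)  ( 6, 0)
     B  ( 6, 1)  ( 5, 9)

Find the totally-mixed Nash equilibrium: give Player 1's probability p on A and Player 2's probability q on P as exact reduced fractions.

P1 mixes 4/7 on A; P2 mixes 1/7 on P

P1 indiff ⇒ q·0+(1-q)·6 = q·6+(1-q)·5 ⇒ q(-6) = (1-q)(-1) ⇒ q = 1/7
P2 indiff ⇒ p·6+(1-p)·1 = p·0+(1-p)·9 ⇒ p(6) = (1-p)(8) ⇒ p = 4/7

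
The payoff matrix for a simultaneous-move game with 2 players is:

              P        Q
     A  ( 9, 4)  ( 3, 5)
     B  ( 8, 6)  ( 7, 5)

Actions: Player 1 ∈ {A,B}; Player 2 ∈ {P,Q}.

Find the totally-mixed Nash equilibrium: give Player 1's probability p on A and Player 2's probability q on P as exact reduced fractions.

P1 indiff ⇒ q·9+(1-q)·3 = q·8+(1-q)·7 ⇒ q(1) = (1-q)(4) ⇒ q = 4/5
P2 indiff ⇒ p·4+(1-p)·6 = p·5+(1-p)·5 ⇒ p(-1) = (1-p)(-1) ⇒ p = 1/2

p=1/2, q=4/5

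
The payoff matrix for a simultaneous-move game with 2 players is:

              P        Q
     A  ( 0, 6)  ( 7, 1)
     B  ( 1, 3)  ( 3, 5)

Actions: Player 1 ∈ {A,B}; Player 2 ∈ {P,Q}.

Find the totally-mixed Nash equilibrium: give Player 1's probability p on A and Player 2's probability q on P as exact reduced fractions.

p=2/7, q=4/5

P1 indiff ⇒ q·0+(1-q)·7 = q·1+(1-q)·3 ⇒ q(-1) = (1-q)(-4) ⇒ q = 4/5
P2 indiff ⇒ p·6+(1-p)·3 = p·1+(1-p)·5 ⇒ p(5) = (1-p)(2) ⇒ p = 2/7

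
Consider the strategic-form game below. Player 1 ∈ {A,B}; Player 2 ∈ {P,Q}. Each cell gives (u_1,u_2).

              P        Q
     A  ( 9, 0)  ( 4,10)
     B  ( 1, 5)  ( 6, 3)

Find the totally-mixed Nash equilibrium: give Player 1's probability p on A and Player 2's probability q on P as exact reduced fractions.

P1 indiff ⇒ q·9+(1-q)·4 = q·1+(1-q)·6 ⇒ q(8) = (1-q)(2) ⇒ q = 1/5
P2 indiff ⇒ p·0+(1-p)·5 = p·10+(1-p)·3 ⇒ p(-10) = (1-p)(-2) ⇒ p = 1/6

p=1/6, q=1/5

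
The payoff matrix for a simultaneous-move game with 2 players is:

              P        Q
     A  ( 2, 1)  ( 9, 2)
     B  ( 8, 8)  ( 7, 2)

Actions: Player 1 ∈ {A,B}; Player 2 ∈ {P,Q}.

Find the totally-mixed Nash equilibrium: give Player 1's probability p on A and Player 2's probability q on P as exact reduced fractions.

P1 mixes 6/7 on A; P2 mixes 1/4 on P

P1 indiff ⇒ q·2+(1-q)·9 = q·8+(1-q)·7 ⇒ q(-6) = (1-q)(-2) ⇒ q = 1/4
P2 indiff ⇒ p·1+(1-p)·8 = p·2+(1-p)·2 ⇒ p(-1) = (1-p)(-6) ⇒ p = 6/7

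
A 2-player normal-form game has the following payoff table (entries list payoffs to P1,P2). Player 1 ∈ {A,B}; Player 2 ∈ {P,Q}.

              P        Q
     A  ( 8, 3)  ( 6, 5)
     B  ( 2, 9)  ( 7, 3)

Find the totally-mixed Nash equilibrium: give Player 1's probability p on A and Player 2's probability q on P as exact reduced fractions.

p=3/4, q=1/7

P1 indiff ⇒ q·8+(1-q)·6 = q·2+(1-q)·7 ⇒ q(6) = (1-q)(1) ⇒ q = 1/7
P2 indiff ⇒ p·3+(1-p)·9 = p·5+(1-p)·3 ⇒ p(-2) = (1-p)(-6) ⇒ p = 3/4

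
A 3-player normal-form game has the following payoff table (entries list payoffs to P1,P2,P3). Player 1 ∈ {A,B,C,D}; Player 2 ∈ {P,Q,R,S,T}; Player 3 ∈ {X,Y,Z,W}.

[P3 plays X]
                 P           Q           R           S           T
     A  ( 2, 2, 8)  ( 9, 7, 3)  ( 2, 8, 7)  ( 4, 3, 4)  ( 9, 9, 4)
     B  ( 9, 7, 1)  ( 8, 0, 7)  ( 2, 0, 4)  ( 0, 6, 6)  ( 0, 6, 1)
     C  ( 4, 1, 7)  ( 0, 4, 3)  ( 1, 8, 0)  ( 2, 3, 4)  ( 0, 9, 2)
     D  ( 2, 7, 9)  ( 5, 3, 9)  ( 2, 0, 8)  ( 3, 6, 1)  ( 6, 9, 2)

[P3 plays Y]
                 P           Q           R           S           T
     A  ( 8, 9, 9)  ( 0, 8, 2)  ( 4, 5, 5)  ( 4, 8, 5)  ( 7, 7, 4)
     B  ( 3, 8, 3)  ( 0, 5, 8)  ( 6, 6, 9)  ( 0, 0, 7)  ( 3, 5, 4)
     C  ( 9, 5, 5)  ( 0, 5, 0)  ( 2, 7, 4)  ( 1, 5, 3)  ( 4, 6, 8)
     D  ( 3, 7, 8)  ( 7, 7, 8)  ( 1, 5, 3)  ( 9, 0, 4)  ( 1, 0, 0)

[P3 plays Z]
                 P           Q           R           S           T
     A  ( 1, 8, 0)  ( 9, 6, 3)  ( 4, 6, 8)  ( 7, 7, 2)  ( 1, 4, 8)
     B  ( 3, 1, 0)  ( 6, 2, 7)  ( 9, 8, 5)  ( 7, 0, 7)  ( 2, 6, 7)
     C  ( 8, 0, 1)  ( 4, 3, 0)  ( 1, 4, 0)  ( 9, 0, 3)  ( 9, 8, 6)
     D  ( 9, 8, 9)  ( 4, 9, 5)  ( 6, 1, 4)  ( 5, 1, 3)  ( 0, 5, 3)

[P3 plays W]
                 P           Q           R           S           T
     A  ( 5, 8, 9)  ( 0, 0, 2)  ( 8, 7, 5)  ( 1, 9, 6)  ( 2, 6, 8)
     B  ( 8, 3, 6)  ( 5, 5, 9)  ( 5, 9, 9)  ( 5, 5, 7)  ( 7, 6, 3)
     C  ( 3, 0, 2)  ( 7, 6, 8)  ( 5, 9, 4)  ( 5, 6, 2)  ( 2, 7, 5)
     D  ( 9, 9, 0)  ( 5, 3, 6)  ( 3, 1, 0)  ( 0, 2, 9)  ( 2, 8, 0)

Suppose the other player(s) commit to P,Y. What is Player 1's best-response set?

BR_1 = {C}

u_1(A vs P,Y) = 8
u_1(B vs P,Y) = 3
u_1(C vs P,Y) = 9
u_1(D vs P,Y) = 3
max payoff 9 at {C}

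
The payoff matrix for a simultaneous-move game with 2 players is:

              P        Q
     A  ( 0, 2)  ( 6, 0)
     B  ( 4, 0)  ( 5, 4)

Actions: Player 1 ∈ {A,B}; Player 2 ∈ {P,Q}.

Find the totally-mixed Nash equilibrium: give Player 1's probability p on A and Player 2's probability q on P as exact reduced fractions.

P1 indiff ⇒ q·0+(1-q)·6 = q·4+(1-q)·5 ⇒ q(-4) = (1-q)(-1) ⇒ q = 1/5
P2 indiff ⇒ p·2+(1-p)·0 = p·0+(1-p)·4 ⇒ p(2) = (1-p)(4) ⇒ p = 2/3

(p,q) = (2/3, 1/5)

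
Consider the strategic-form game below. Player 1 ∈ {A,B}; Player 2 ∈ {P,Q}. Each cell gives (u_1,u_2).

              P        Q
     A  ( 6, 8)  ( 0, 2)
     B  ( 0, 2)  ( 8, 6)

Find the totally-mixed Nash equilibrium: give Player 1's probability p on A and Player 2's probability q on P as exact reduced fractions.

P1 indiff ⇒ q·6+(1-q)·0 = q·0+(1-q)·8 ⇒ q(6) = (1-q)(8) ⇒ q = 4/7
P2 indiff ⇒ p·8+(1-p)·2 = p·2+(1-p)·6 ⇒ p(6) = (1-p)(4) ⇒ p = 2/5

P1 mixes 2/5 on A; P2 mixes 4/7 on P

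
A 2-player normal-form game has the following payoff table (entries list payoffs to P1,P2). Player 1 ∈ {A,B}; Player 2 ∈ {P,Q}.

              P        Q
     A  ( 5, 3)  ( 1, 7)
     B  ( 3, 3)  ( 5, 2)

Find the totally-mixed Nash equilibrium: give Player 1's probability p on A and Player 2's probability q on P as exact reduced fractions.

P1 indiff ⇒ q·5+(1-q)·1 = q·3+(1-q)·5 ⇒ q(2) = (1-q)(4) ⇒ q = 2/3
P2 indiff ⇒ p·3+(1-p)·3 = p·7+(1-p)·2 ⇒ p(-4) = (1-p)(-1) ⇒ p = 1/5

p=1/5, q=2/3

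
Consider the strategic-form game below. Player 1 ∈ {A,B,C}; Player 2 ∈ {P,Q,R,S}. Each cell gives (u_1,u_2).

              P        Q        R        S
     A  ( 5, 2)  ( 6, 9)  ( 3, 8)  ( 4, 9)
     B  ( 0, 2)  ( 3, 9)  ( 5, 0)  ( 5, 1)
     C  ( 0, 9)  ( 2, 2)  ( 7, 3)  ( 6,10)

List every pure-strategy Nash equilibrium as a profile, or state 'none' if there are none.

(A,P): not NE [P2→S gives 9>2]
(A,Q): NE
(A,R): not NE [P1→C gives 7>3; P2→S gives 9>8]
(A,S): not NE [P1→C gives 6>4]
(B,P): not NE [P1→A gives 5>0; P2→Q gives 9>2]
(B,Q): not NE [P1→A gives 6>3]
(B,R): not NE [P1→C gives 7>5; P2→Q gives 9>0]
(B,S): not NE [P1→C gives 6>5; P2→Q gives 9>1]
(C,P): not NE [P1→A gives 5>0; P2→S gives 10>9]
(C,Q): not NE [P1→A gives 6>2; P2→S gives 10>2]
(C,R): not NE [P2→S gives 10>3]
(C,S): NE

PSNE = {(A,Q), (C,S)}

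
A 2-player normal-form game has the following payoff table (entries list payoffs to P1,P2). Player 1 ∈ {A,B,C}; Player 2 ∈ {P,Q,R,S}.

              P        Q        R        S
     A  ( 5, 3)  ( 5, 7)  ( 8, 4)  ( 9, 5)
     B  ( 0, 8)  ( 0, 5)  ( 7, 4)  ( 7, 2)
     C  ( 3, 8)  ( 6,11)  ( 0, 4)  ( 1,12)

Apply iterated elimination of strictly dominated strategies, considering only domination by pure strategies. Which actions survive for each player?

P1 drop B (A beats it: P:5>0 Q:5>0 R:8>7 S:9>7)
P2 drop P (Q beats it: A:7>3 C:11>8)
P2 drop R (Q beats it: A:7>4 C:11>4)
P1→{A,C} P2→{Q,S}

IESDS → P1:{A,C} P2:{Q,S}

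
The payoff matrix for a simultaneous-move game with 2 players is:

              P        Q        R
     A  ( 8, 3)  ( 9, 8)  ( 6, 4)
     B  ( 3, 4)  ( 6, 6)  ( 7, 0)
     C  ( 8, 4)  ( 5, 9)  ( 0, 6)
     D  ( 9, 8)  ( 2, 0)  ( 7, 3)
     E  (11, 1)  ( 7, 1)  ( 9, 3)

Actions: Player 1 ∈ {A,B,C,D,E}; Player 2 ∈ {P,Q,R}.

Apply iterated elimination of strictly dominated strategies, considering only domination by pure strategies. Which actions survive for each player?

P1 drop B (E beats it: P:11>3 Q:7>6 R:9>7)
P1 drop C (E beats it: P:11>8 Q:7>5 R:9>0)
P1 drop D (E beats it: P:11>9 Q:7>2 R:9>7)
P2 drop P (R beats it: A:4>3 E:3>1)
P1→{A,E} P2→{Q,R}

IESDS → P1:{A,E} P2:{Q,R}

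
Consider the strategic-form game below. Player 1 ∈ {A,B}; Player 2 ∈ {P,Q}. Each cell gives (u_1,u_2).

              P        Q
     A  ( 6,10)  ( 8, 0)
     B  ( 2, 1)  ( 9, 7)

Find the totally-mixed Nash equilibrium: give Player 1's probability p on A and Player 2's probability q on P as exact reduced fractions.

P1 indiff ⇒ q·6+(1-q)·8 = q·2+(1-q)·9 ⇒ q(4) = (1-q)(1) ⇒ q = 1/5
P2 indiff ⇒ p·10+(1-p)·1 = p·0+(1-p)·7 ⇒ p(10) = (1-p)(6) ⇒ p = 3/8

(p,q) = (3/8, 1/5)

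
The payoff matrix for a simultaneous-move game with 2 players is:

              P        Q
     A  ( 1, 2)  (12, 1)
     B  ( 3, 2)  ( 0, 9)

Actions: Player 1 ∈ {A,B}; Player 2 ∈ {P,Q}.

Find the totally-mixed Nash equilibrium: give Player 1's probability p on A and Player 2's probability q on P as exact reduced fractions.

P1 mixes 7/8 on A; P2 mixes 6/7 on P

P1 indiff ⇒ q·1+(1-q)·12 = q·3+(1-q)·0 ⇒ q(-2) = (1-q)(-12) ⇒ q = 6/7
P2 indiff ⇒ p·2+(1-p)·2 = p·1+(1-p)·9 ⇒ p(1) = (1-p)(7) ⇒ p = 7/8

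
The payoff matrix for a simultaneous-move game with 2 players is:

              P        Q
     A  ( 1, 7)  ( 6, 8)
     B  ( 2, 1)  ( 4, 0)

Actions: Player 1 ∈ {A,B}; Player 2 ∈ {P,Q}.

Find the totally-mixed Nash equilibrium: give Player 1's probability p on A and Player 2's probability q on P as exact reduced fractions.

P1 indiff ⇒ q·1+(1-q)·6 = q·2+(1-q)·4 ⇒ q(-1) = (1-q)(-2) ⇒ q = 2/3
P2 indiff ⇒ p·7+(1-p)·1 = p·8+(1-p)·0 ⇒ p(-1) = (1-p)(-1) ⇒ p = 1/2

(p,q) = (1/2, 2/3)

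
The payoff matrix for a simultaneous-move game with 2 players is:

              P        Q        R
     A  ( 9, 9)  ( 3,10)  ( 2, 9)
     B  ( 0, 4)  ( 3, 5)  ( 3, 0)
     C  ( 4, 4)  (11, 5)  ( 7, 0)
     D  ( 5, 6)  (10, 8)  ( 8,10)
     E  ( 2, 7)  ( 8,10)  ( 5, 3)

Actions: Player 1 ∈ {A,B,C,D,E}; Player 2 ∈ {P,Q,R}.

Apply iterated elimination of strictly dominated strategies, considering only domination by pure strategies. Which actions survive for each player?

P1 drop B (C beats it: P:4>0 Q:11>3 R:7>3)
P1 drop E (C beats it: P:4>2 Q:11>8 R:7>5)
P2 drop P (Q beats it: A:10>9 C:5>4 D:8>6)
P1 drop A (C beats it: Q:11>3 R:7>2)
P1→{C,D} P2→{Q,R}

IESDS → P1:{C,D} P2:{Q,R}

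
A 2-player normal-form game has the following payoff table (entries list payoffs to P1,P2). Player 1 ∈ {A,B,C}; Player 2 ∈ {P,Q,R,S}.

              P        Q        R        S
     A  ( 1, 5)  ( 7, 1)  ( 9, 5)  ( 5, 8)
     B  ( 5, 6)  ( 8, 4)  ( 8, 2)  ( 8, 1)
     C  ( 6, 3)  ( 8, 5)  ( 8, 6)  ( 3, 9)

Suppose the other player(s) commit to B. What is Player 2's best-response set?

BR_2 = {P}

u_2(P vs B) = 6
u_2(Q vs B) = 4
u_2(R vs B) = 2
u_2(S vs B) = 1
max payoff 6 at {P}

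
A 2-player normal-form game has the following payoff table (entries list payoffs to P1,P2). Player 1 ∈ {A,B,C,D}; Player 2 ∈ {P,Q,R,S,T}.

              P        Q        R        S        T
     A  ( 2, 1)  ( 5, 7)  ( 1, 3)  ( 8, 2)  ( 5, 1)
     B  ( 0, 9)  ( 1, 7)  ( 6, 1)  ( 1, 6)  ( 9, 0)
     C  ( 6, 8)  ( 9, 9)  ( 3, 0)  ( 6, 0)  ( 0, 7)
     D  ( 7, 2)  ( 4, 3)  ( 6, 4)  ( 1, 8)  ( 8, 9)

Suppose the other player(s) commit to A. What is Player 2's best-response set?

BR_2 = {Q}

u_2(P vs A) = 1
u_2(Q vs A) = 7
u_2(R vs A) = 3
u_2(S vs A) = 2
u_2(T vs A) = 1
max payoff 7 at {Q}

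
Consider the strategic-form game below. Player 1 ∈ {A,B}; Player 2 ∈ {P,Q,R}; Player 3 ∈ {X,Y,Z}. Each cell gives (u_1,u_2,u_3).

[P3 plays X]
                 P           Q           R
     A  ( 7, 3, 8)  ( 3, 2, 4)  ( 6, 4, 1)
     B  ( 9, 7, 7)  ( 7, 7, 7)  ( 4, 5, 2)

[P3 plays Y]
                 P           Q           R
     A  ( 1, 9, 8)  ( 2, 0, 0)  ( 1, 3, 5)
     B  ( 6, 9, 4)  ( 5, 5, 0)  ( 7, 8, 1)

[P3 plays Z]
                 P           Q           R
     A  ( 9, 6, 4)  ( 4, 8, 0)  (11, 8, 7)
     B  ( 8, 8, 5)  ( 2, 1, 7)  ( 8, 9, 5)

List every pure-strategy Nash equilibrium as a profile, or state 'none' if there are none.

PSNE = {(A,R,Z), (B,P,X), (B,Q,X)}

(A,P,X): not NE [P1→B gives 9>7; P2→R gives 4>3]
(A,P,Y): not NE [P1→B gives 6>1]
(A,P,Z): not NE [P2→R gives 8>6; P3→Y gives 8>4]
(A,Q,X): not NE [P1→B gives 7>3; P2→R gives 4>2]
(A,Q,Y): not NE [P1→B gives 5>2; P2→P gives 9>0; P3→X gives 4>0]
(A,Q,Z): not NE [P3→X gives 4>0]
(A,R,X): not NE [P3→Z gives 7>1]
(A,R,Y): not NE [P1→B gives 7>1; P2→P gives 9>3; P3→Z gives 7>5]
(A,R,Z): NE
(B,P,X): NE
(B,P,Y): not NE [P3→X gives 7>4]
(B,P,Z): not NE [P1→A gives 9>8; P2→R gives 9>8; P3→X gives 7>5]
(B,Q,X): NE
(B,Q,Y): not NE [P2→P gives 9>5; P3→Z gives 7>0]
(B,Q,Z): not NE [P1→A gives 4>2; P2→R gives 9>1]
(B,R,X): not NE [P1→A gives 6>4; P2→Q gives 7>5; P3→Z gives 5>2]
(B,R,Y): not NE [P2→P gives 9>8; P3→Z gives 5>1]
(B,R,Z): not NE [P1→A gives 11>8]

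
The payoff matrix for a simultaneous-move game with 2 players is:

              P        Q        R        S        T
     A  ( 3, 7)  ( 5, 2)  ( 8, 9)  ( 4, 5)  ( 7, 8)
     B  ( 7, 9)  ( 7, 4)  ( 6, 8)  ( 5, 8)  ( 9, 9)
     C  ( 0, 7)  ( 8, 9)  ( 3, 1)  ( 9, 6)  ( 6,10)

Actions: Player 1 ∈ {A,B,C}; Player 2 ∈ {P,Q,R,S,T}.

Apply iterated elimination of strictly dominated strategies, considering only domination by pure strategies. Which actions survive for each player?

Remaining: P1:{A,B} P2:{P,R,T}

P2 drop Q (T beats it: A:8>2 B:9>4 C:10>9)
P2 drop S (P beats it: A:7>5 B:9>8 C:7>6)
P1 drop C (A beats it: P:3>0 R:8>3 T:7>6)
P1→{A,B} P2→{P,R,T}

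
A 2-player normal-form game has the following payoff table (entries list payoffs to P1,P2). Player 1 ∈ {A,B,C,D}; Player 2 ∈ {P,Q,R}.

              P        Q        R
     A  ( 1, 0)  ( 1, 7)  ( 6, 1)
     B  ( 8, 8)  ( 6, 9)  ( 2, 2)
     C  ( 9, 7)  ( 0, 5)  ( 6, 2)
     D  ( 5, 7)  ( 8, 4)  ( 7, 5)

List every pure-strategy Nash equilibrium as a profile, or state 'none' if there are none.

(A,P): not NE [P1→C gives 9>1; P2→Q gives 7>0]
(A,Q): not NE [P1→D gives 8>1]
(A,R): not NE [P1→D gives 7>6; P2→Q gives 7>1]
(B,P): not NE [P1→C gives 9>8; P2→Q gives 9>8]
(B,Q): not NE [P1→D gives 8>6]
(B,R): not NE [P1→D gives 7>2; P2→Q gives 9>2]
(C,P): NE
(C,Q): not NE [P1→D gives 8>0; P2→P gives 7>5]
(C,R): not NE [P1→D gives 7>6; P2→P gives 7>2]
(D,P): not NE [P1→C gives 9>5]
(D,Q): not NE [P2→P gives 7>4]
(D,R): not NE [P2→P gives 7>5]

Nash profiles: (C,P)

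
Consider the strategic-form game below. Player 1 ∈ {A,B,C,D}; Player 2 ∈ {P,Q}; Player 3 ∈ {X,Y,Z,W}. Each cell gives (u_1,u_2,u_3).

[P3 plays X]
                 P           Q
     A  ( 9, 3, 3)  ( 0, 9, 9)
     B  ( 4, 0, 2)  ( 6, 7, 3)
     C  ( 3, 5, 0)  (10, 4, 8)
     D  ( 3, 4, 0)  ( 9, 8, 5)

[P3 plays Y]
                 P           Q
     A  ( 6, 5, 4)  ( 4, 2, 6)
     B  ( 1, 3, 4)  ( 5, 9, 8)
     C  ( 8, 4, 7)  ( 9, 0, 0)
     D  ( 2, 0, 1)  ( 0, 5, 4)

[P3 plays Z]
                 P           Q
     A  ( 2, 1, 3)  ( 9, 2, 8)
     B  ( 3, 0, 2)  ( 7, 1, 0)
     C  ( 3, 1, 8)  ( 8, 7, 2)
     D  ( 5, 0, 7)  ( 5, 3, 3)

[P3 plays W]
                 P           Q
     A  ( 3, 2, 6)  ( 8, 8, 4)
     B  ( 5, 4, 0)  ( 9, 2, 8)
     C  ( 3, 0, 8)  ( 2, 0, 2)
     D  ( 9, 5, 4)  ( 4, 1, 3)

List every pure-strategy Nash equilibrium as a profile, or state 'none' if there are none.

(A,P,X): not NE [P2→Q gives 9>3; P3→W gives 6>3]
(A,P,Y): not NE [P1→C gives 8>6; P3→W gives 6>4]
(A,P,Z): not NE [P1→D gives 5>2; P2→Q gives 2>1; P3→W gives 6>3]
(A,P,W): not NE [P1→D gives 9>3; P2→Q gives 8>2]
(A,Q,X): not NE [P1→C gives 10>0]
(A,Q,Y): not NE [P1→C gives 9>4; P2→P gives 5>2; P3→X gives 9>6]
(A,Q,Z): not NE [P3→X gives 9>8]
(A,Q,W): not NE [P1→B gives 9>8; P3→X gives 9>4]
(B,P,X): not NE [P1→A gives 9>4; P2→Q gives 7>0; P3→Y gives 4>2]
(B,P,Y): not NE [P1→C gives 8>1; P2→Q gives 9>3]
(B,P,Z): not NE [P1→D gives 5>3; P2→Q gives 1>0; P3→Y gives 4>2]
(B,P,W): not NE [P1→D gives 9>5; P3→Y gives 4>0]
(B,Q,X): not NE [P1→C gives 10>6; P3→W gives 8>3]
(B,Q,Y): not NE [P1→C gives 9>5]
(B,Q,Z): not NE [P1→A gives 9>7; P3→W gives 8>0]
(B,Q,W): not NE [P2→P gives 4>2]
(C,P,X): not NE [P1→A gives 9>3; P3→W gives 8>0]
(C,P,Y): not NE [P3→W gives 8>7]
(C,P,Z): not NE [P1→D gives 5>3; P2→Q gives 7>1]
(C,P,W): not NE [P1→D gives 9>3]
(C,Q,X): not NE [P2→P gives 5>4]
(C,Q,Y): not NE [P2→P gives 4>0; P3→X gives 8>0]
(C,Q,Z): not NE [P1→A gives 9>8; P3→X gives 8>2]
(C,Q,W): not NE [P1→B gives 9>2; P3→X gives 8>2]
(D,P,X): not NE [P1→A gives 9>3; P2→Q gives 8>4; P3→Z gives 7>0]
(D,P,Y): not NE [P1→C gives 8>2; P2→Q gives 5>0; P3→Z gives 7>1]
(D,P,Z): not NE [P2→Q gives 3>0]
(D,P,W): not NE [P3→Z gives 7>4]
(D,Q,X): not NE [P1→C gives 10>9]
(D,Q,Y): not NE [P1→C gives 9>0; P3→X gives 5>4]
(D,Q,Z): not NE [P1→A gives 9>5; P3→X gives 5>3]
(D,Q,W): not NE [P1→B gives 9>4; P2→P gives 5>1; P3→X gives 5>3]

No pure NE.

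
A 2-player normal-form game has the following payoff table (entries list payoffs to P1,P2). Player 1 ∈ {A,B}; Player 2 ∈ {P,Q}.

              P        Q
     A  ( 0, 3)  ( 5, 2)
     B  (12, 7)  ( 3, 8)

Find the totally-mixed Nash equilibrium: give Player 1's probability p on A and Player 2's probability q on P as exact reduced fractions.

(p,q) = (1/2, 1/7)

P1 indiff ⇒ q·0+(1-q)·5 = q·12+(1-q)·3 ⇒ q(-12) = (1-q)(-2) ⇒ q = 1/7
P2 indiff ⇒ p·3+(1-p)·7 = p·2+(1-p)·8 ⇒ p(1) = (1-p)(1) ⇒ p = 1/2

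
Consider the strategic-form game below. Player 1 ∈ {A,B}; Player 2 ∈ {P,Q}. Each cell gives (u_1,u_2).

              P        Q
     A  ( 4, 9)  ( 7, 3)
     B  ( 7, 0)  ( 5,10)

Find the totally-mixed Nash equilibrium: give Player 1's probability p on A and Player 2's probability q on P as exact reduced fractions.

P1 indiff ⇒ q·4+(1-q)·7 = q·7+(1-q)·5 ⇒ q(-3) = (1-q)(-2) ⇒ q = 2/5
P2 indiff ⇒ p·9+(1-p)·0 = p·3+(1-p)·10 ⇒ p(6) = (1-p)(10) ⇒ p = 5/8

p=5/8, q=2/5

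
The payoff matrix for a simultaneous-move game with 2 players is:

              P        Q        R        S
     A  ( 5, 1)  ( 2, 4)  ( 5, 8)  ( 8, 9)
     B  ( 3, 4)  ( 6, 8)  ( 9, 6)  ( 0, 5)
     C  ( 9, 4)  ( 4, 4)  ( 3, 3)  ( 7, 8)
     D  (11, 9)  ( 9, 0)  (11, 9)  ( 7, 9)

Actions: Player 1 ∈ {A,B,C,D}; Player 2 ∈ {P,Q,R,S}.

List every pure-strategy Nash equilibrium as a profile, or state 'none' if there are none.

(A,P): not NE [P1→D gives 11>5; P2→S gives 9>1]
(A,Q): not NE [P1→D gives 9>2; P2→S gives 9>4]
(A,R): not NE [P1→D gives 11>5; P2→S gives 9>8]
(A,S): NE
(B,P): not NE [P1→D gives 11>3; P2→Q gives 8>4]
(B,Q): not NE [P1→D gives 9>6]
(B,R): not NE [P1→D gives 11>9; P2→Q gives 8>6]
(B,S): not NE [P1→A gives 8>0; P2→Q gives 8>5]
(C,P): not NE [P1→D gives 11>9; P2→S gives 8>4]
(C,Q): not NE [P1→D gives 9>4; P2→S gives 8>4]
(C,R): not NE [P1→D gives 11>3; P2→S gives 8>3]
(C,S): not NE [P1→A gives 8>7]
(D,P): NE
(D,Q): not NE [P2→S gives 9>0]
(D,R): NE
(D,S): not NE [P1→A gives 8>7]

PSNE = {(A,S), (D,P), (D,R)}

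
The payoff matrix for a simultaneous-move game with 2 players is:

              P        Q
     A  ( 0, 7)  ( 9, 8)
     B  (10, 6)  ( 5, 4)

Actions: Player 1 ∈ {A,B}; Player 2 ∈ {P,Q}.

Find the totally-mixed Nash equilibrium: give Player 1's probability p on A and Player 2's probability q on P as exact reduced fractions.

P1 mixes 2/3 on A; P2 mixes 2/7 on P

P1 indiff ⇒ q·0+(1-q)·9 = q·10+(1-q)·5 ⇒ q(-10) = (1-q)(-4) ⇒ q = 2/7
P2 indiff ⇒ p·7+(1-p)·6 = p·8+(1-p)·4 ⇒ p(-1) = (1-p)(-2) ⇒ p = 2/3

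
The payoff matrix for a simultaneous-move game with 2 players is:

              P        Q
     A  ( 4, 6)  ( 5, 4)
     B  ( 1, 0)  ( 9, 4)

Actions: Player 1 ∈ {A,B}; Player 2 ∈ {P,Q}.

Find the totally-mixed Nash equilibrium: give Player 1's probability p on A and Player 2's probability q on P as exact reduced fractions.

P1 mixes 2/3 on A; P2 mixes 4/7 on P

P1 indiff ⇒ q·4+(1-q)·5 = q·1+(1-q)·9 ⇒ q(3) = (1-q)(4) ⇒ q = 4/7
P2 indiff ⇒ p·6+(1-p)·0 = p·4+(1-p)·4 ⇒ p(2) = (1-p)(4) ⇒ p = 2/3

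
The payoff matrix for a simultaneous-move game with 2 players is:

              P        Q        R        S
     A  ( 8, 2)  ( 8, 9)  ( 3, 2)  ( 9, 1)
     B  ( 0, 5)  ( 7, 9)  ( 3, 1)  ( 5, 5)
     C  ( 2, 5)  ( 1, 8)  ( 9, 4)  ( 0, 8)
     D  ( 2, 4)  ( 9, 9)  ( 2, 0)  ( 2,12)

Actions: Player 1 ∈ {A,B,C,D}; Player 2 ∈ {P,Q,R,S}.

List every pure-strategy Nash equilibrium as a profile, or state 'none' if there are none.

PSNE: ∅

(A,P): not NE [P2→Q gives 9>2]
(A,Q): not NE [P1→D gives 9>8]
(A,R): not NE [P1→C gives 9>3; P2→Q gives 9>2]
(A,S): not NE [P2→Q gives 9>1]
(B,P): not NE [P1→A gives 8>0; P2→Q gives 9>5]
(B,Q): not NE [P1→D gives 9>7]
(B,R): not NE [P1→C gives 9>3; P2→Q gives 9>1]
(B,S): not NE [P1→A gives 9>5; P2→Q gives 9>5]
(C,P): not NE [P1→A gives 8>2; P2→S gives 8>5]
(C,Q): not NE [P1→D gives 9>1]
(C,R): not NE [P2→S gives 8>4]
(C,S): not NE [P1→A gives 9>0]
(D,P): not NE [P1→A gives 8>2; P2→S gives 12>4]
(D,Q): not NE [P2→S gives 12>9]
(D,R): not NE [P1→C gives 9>2; P2→S gives 12>0]
(D,S): not NE [P1→A gives 9>2]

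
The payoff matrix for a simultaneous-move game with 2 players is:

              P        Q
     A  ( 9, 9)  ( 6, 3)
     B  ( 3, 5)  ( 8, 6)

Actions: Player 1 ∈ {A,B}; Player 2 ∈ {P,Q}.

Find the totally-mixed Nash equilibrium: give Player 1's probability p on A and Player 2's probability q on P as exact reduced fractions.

P1 indiff ⇒ q·9+(1-q)·6 = q·3+(1-q)·8 ⇒ q(6) = (1-q)(2) ⇒ q = 1/4
P2 indiff ⇒ p·9+(1-p)·5 = p·3+(1-p)·6 ⇒ p(6) = (1-p)(1) ⇒ p = 1/7

p=1/7, q=1/4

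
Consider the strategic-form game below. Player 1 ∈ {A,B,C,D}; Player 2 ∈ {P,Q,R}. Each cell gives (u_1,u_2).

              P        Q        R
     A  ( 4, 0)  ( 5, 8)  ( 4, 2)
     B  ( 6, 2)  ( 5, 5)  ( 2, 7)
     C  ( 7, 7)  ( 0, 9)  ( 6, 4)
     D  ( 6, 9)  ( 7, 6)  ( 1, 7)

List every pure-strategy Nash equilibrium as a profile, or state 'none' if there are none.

(A,P): not NE [P1→C gives 7>4; P2→Q gives 8>0]
(A,Q): not NE [P1→D gives 7>5]
(A,R): not NE [P1→C gives 6>4; P2→Q gives 8>2]
(B,P): not NE [P1→C gives 7>6; P2→R gives 7>2]
(B,Q): not NE [P1→D gives 7>5; P2→R gives 7>5]
(B,R): not NE [P1→C gives 6>2]
(C,P): not NE [P2→Q gives 9>7]
(C,Q): not NE [P1→D gives 7>0]
(C,R): not NE [P2→Q gives 9>4]
(D,P): not NE [P1→C gives 7>6]
(D,Q): not NE [P2→P gives 9>6]
(D,R): not NE [P1→C gives 6>1; P2→P gives 9>7]

No pure NE.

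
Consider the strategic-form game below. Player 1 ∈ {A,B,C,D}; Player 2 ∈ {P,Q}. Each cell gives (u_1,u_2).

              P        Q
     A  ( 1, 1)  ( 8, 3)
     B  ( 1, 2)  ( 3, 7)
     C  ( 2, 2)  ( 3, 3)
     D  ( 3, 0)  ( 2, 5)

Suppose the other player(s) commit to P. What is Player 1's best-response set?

u_1(A vs P) = 1
u_1(B vs P) = 1
u_1(C vs P) = 2
u_1(D vs P) = 3
max payoff 3 at {D}

BR_1 = {D}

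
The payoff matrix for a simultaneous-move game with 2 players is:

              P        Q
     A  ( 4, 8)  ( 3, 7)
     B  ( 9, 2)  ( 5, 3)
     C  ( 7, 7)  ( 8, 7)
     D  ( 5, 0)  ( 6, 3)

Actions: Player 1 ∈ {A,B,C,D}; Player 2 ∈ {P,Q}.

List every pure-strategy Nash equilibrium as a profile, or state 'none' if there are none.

(A,P): not NE [P1→B gives 9>4]
(A,Q): not NE [P1→C gives 8>3; P2→P gives 8>7]
(B,P): not NE [P2→Q gives 3>2]
(B,Q): not NE [P1→C gives 8>5]
(C,P): not NE [P1→B gives 9>7]
(C,Q): NE
(D,P): not NE [P1→B gives 9>5; P2→Q gives 3>0]
(D,Q): not NE [P1→C gives 8>6]

PSNE = {(C,Q)}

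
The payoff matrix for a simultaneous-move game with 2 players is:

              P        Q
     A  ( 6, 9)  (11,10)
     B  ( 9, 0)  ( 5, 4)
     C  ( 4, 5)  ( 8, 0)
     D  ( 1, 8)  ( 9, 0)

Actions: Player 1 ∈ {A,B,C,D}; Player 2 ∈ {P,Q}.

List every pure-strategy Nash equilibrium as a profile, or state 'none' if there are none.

PSNE = {(A,Q)}

(A,P): not NE [P1→B gives 9>6; P2→Q gives 10>9]
(A,Q): NE
(B,P): not NE [P2→Q gives 4>0]
(B,Q): not NE [P1→A gives 11>5]
(C,P): not NE [P1→B gives 9>4]
(C,Q): not NE [P1→A gives 11>8; P2→P gives 5>0]
(D,P): not NE [P1→B gives 9>1]
(D,Q): not NE [P1→A gives 11>9; P2→P gives 8>0]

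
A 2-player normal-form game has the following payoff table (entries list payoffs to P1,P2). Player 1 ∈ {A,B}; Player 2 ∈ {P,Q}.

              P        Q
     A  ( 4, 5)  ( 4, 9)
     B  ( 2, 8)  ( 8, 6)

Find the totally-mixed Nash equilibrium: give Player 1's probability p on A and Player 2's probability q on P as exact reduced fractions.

p=1/3, q=2/3

P1 indiff ⇒ q·4+(1-q)·4 = q·2+(1-q)·8 ⇒ q(2) = (1-q)(4) ⇒ q = 2/3
P2 indiff ⇒ p·5+(1-p)·8 = p·9+(1-p)·6 ⇒ p(-4) = (1-p)(-2) ⇒ p = 1/3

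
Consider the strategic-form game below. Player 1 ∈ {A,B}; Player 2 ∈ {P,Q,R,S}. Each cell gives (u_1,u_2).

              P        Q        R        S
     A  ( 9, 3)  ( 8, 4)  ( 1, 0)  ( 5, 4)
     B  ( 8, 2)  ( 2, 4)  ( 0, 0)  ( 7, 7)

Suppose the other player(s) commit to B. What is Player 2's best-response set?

u_2(P vs B) = 2
u_2(Q vs B) = 4
u_2(R vs B) = 0
u_2(S vs B) = 7
max payoff 7 at {S}

BR_2 = {S}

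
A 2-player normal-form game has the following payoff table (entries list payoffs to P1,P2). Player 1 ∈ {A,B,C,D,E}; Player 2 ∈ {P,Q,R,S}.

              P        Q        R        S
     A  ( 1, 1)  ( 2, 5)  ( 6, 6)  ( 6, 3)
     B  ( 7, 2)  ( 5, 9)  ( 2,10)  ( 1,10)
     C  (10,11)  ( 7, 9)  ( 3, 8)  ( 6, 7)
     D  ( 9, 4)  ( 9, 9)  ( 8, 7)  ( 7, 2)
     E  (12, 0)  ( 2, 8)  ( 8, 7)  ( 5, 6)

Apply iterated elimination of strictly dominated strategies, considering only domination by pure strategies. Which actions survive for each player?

P1 drop A (D beats it: P:9>1 Q:9>2 R:8>6 S:7>6)
P1 drop B (C beats it: P:10>7 Q:7>5 R:3>2 S:6>1)
P2 drop R (Q beats it: C:9>8 D:9>7 E:8>7)
P2 drop S (Q beats it: C:9>7 D:9>2 E:8>6)
P1→{C,D,E} P2→{P,Q}

Survivors P1:{C,D,E} P2:{P,Q}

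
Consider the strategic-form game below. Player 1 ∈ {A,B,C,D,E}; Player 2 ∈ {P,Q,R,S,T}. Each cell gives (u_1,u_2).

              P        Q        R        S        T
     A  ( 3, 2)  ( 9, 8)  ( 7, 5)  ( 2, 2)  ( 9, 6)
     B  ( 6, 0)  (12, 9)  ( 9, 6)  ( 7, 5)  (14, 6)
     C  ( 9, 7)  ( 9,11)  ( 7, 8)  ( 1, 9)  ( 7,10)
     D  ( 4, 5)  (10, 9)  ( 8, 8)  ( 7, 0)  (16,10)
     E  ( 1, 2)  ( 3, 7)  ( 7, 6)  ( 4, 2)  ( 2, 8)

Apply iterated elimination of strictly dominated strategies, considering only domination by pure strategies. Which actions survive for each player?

P1 drop A (B beats it: P:6>3 Q:12>9 R:9>7 S:7>2 T:14>9)
P1 drop E (B beats it: P:6>1 Q:12>3 R:9>7 S:7>4 T:14>2)
P2 drop P (Q beats it: B:9>0 C:11>7 D:9>5)
P1 drop C (B beats it: Q:12>9 R:9>7 S:7>1 T:14>7)
P2 drop R (Q beats it: B:9>6 D:9>8)
P2 drop S (Q beats it: B:9>5 D:9>0)
P1→{B,D} P2→{Q,T}

Remaining: P1:{B,D} P2:{Q,T}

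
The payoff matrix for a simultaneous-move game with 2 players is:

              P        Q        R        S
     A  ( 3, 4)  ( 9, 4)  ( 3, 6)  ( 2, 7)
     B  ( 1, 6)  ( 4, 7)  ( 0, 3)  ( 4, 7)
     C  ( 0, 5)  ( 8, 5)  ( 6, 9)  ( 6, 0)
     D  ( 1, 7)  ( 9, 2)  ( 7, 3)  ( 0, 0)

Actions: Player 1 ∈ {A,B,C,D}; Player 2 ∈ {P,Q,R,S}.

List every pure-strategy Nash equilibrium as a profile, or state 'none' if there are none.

(A,P): not NE [P2→S gives 7>4]
(A,Q): not NE [P2→S gives 7>4]
(A,R): not NE [P1→D gives 7>3; P2→S gives 7>6]
(A,S): not NE [P1→C gives 6>2]
(B,P): not NE [P1→A gives 3>1; P2→S gives 7>6]
(B,Q): not NE [P1→D gives 9>4]
(B,R): not NE [P1→D gives 7>0; P2→S gives 7>3]
(B,S): not NE [P1→C gives 6>4]
(C,P): not NE [P1→A gives 3>0; P2→R gives 9>5]
(C,Q): not NE [P1→D gives 9>8; P2→R gives 9>5]
(C,R): not NE [P1→D gives 7>6]
(C,S): not NE [P2→R gives 9>0]
(D,P): not NE [P1→A gives 3>1]
(D,Q): not NE [P2→P gives 7>2]
(D,R): not NE [P2→P gives 7>3]
(D,S): not NE [P1→C gives 6>0; P2→P gives 7>0]

PSNE: ∅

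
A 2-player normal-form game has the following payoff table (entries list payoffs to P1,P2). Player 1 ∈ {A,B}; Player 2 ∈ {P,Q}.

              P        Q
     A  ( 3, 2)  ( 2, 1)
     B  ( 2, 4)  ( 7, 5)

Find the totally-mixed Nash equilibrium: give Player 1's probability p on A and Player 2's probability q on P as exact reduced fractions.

P1 indiff ⇒ q·3+(1-q)·2 = q·2+(1-q)·7 ⇒ q(1) = (1-q)(5) ⇒ q = 5/6
P2 indiff ⇒ p·2+(1-p)·4 = p·1+(1-p)·5 ⇒ p(1) = (1-p)(1) ⇒ p = 1/2

P1 mixes 1/2 on A; P2 mixes 5/6 on P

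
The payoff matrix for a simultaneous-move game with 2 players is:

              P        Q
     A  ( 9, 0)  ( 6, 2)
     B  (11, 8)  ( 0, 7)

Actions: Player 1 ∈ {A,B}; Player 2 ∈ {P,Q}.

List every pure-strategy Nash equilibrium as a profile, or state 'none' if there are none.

Nash profiles: (A,Q), (B,P)

(A,P): not NE [P1→B gives 11>9; P2→Q gives 2>0]
(A,Q): NE
(B,P): NE
(B,Q): not NE [P1→A gives 6>0; P2→P gives 8>7]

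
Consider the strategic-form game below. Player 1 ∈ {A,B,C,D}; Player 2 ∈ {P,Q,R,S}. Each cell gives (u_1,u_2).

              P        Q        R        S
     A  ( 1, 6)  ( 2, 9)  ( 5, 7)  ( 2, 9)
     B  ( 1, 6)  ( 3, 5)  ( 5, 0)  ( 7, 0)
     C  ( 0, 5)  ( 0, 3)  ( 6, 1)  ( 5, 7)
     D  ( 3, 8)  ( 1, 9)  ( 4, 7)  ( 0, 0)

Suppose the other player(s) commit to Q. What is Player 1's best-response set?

u_1(A vs Q) = 2
u_1(B vs Q) = 3
u_1(C vs Q) = 0
u_1(D vs Q) = 1
max payoff 3 at {B}

P1 best: {B}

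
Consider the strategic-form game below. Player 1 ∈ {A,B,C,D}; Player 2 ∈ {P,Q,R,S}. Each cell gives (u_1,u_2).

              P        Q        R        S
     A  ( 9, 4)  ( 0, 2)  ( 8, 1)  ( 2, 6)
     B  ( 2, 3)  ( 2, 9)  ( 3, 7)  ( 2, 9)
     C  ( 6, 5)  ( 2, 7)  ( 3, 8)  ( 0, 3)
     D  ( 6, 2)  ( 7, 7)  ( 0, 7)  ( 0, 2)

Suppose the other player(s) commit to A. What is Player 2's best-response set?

u_2(P vs A) = 4
u_2(Q vs A) = 2
u_2(R vs A) = 1
u_2(S vs A) = 6
max payoff 6 at {S}

P2 best: {S}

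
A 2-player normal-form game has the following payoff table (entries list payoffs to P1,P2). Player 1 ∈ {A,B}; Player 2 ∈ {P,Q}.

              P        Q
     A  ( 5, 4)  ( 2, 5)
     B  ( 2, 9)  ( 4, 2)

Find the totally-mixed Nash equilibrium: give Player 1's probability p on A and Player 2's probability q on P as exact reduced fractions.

P1 mixes 7/8 on A; P2 mixes 2/5 on P

P1 indiff ⇒ q·5+(1-q)·2 = q·2+(1-q)·4 ⇒ q(3) = (1-q)(2) ⇒ q = 2/5
P2 indiff ⇒ p·4+(1-p)·9 = p·5+(1-p)·2 ⇒ p(-1) = (1-p)(-7) ⇒ p = 7/8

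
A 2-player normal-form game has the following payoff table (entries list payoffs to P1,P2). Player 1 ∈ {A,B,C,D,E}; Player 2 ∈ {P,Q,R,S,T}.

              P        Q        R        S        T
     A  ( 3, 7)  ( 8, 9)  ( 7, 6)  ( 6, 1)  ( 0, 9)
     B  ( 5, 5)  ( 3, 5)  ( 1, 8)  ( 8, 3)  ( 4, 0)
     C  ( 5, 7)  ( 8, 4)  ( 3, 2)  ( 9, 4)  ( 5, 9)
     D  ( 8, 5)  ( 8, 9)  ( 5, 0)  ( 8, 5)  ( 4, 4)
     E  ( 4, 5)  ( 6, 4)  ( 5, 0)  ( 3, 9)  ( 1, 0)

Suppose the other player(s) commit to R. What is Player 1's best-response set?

BR_1 = {A}

u_1(A vs R) = 7
u_1(B vs R) = 1
u_1(C vs R) = 3
u_1(D vs R) = 5
u_1(E vs R) = 5
max payoff 7 at {A}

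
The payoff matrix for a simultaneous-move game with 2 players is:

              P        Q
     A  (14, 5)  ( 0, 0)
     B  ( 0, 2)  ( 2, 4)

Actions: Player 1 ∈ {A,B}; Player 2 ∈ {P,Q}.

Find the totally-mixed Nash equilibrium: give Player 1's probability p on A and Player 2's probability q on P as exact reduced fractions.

P1 mixes 2/7 on A; P2 mixes 1/8 on P

P1 indiff ⇒ q·14+(1-q)·0 = q·0+(1-q)·2 ⇒ q(14) = (1-q)(2) ⇒ q = 1/8
P2 indiff ⇒ p·5+(1-p)·2 = p·0+(1-p)·4 ⇒ p(5) = (1-p)(2) ⇒ p = 2/7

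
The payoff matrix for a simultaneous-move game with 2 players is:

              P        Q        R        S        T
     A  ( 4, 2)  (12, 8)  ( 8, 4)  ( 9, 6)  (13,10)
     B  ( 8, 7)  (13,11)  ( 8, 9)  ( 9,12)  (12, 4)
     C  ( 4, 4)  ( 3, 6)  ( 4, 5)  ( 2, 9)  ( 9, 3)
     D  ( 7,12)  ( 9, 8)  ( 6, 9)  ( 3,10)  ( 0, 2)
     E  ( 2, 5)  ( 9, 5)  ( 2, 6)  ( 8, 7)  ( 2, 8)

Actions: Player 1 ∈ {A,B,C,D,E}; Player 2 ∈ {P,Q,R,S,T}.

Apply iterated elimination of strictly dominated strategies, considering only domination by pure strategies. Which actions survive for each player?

P1 drop C (B beats it: P:8>4 Q:13>3 R:8>4 S:9>2 T:12>9)
P1 drop D (B beats it: P:8>7 Q:13>9 R:8>6 S:9>3 T:12>0)
P1 drop E (A beats it: P:4>2 Q:12>9 R:8>2 S:9>8 T:13>2)
P2 drop P (Q beats it: A:8>2 B:11>7)
P2 drop R (Q beats it: A:8>4 B:11>9)
P1→{A,B} P2→{Q,S,T}

Remaining: P1:{A,B} P2:{Q,S,T}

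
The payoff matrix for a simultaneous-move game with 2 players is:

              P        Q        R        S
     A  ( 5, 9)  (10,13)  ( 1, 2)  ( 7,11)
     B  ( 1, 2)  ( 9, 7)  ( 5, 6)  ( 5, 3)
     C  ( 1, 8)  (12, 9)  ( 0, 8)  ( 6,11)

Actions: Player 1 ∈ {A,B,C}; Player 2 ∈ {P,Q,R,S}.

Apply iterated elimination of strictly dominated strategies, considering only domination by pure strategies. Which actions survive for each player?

Survivors P1:{A,C} P2:{Q,S}

P2 drop P (Q beats it: A:13>9 B:7>2 C:9>8)
P2 drop R (Q beats it: A:13>2 B:7>6 C:9>8)
P1 drop B (A beats it: Q:10>9 S:7>5)
P1→{A,C} P2→{Q,S}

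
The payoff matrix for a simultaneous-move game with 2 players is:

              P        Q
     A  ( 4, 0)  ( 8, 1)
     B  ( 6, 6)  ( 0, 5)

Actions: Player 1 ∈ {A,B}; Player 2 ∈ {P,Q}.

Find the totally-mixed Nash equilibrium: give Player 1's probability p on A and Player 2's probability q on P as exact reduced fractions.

P1 mixes 1/2 on A; P2 mixes 4/5 on P

P1 indiff ⇒ q·4+(1-q)·8 = q·6+(1-q)·0 ⇒ q(-2) = (1-q)(-8) ⇒ q = 4/5
P2 indiff ⇒ p·0+(1-p)·6 = p·1+(1-p)·5 ⇒ p(-1) = (1-p)(-1) ⇒ p = 1/2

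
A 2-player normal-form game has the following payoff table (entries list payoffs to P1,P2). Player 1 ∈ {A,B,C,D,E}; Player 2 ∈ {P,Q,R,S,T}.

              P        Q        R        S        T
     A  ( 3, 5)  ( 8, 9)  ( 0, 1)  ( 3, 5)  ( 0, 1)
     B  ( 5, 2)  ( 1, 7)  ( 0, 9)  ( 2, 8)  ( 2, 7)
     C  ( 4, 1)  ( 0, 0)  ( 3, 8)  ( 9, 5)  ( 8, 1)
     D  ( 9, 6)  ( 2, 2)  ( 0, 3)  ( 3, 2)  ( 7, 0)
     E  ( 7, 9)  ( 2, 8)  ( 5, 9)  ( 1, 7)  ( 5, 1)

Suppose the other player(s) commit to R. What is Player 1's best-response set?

BR_1 = {E}

u_1(A vs R) = 0
u_1(B vs R) = 0
u_1(C vs R) = 3
u_1(D vs R) = 0
u_1(E vs R) = 5
max payoff 5 at {E}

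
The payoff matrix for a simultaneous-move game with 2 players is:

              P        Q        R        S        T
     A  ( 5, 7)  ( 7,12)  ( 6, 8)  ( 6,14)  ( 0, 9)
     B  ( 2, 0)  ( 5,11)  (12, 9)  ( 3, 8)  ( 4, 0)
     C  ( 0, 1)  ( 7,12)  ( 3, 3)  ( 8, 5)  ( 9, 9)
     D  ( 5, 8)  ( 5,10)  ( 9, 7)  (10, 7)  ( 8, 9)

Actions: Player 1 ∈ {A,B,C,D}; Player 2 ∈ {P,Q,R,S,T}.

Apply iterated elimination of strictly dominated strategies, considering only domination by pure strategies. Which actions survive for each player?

P2 drop P (Q beats it: A:12>7 B:11>0 C:12>1 D:10>8)
P2 drop R (Q beats it: A:12>8 B:11>9 C:12>3 D:10>7)
P1 drop B (C beats it: Q:7>5 S:8>3 T:9>4)
P2 drop T (Q beats it: A:12>9 C:12>9 D:10>9)
P1→{A,C,D} P2→{Q,S}

Survivors P1:{A,C,D} P2:{Q,S}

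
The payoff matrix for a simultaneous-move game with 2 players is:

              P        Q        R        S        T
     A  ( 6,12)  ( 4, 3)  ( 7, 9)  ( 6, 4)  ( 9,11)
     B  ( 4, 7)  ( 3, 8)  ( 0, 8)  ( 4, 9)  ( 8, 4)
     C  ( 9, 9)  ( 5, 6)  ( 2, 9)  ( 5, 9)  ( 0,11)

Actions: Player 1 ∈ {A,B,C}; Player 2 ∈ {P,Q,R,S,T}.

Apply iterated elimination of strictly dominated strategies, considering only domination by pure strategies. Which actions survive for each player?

P1 drop B (A beats it: P:6>4 Q:4>3 R:7>0 S:6>4 T:9>8)
P2 drop Q (P beats it: A:12>3 C:9>6)
P2 drop R (T beats it: A:11>9 C:11>9)
P2 drop S (T beats it: A:11>4 C:11>9)
P1→{A,C} P2→{P,T}

Remaining: P1:{A,C} P2:{P,T}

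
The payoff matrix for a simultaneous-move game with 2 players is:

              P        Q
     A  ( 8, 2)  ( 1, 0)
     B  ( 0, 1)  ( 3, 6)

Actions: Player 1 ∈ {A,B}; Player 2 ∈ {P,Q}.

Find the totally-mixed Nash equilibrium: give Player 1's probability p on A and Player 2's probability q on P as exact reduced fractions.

(p,q) = (5/7, 1/5)

P1 indiff ⇒ q·8+(1-q)·1 = q·0+(1-q)·3 ⇒ q(8) = (1-q)(2) ⇒ q = 1/5
P2 indiff ⇒ p·2+(1-p)·1 = p·0+(1-p)·6 ⇒ p(2) = (1-p)(5) ⇒ p = 5/7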